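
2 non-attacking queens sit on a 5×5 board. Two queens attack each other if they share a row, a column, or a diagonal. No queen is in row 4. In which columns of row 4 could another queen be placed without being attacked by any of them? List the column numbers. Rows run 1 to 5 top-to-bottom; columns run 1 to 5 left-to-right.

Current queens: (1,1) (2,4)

columns 3, 5

(1,1) attacks row 4 at column 1 and diagonals 4.
(2,4) attacks row 4 at column 4 and diagonals 2.
Attacked columns: {1, 2, 4}. Safe: {3, 5}.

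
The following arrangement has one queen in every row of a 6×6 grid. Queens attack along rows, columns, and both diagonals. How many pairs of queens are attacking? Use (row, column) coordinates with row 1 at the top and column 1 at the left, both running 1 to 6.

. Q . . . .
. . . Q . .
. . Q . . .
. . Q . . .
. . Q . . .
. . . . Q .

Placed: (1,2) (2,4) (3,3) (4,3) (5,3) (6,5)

5

Same column: (3,3)–(4,3) (column 3); (3,3)–(5,3) (column 3); (4,3)–(5,3) (column 3).
Same diagonal: (2,4)–(3,3) (|2−3| = |4−3| = 1); (4,3)–(6,5) (|4−6| = |3−5| = 2).
Total attacking pairs: 5.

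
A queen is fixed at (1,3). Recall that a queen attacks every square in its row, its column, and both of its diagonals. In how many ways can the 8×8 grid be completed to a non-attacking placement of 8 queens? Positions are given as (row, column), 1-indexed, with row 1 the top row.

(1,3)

16

Branch on row 2: col 1 → 1; col 5 → 4; col 6 → 8; col 7 → 2; col 8 → 1.
Sum: 1 + 4 + 8 + 2 + 1 = 16.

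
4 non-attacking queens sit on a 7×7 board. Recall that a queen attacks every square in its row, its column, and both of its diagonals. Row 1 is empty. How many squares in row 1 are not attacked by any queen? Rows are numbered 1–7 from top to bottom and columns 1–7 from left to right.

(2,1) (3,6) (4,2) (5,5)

2

(2,1) attacks row 1 at column 1 and diagonals 2.
(3,6) attacks row 1 at column 6 and diagonals 4.
(4,2) attacks row 1 at column 2 and diagonals 5.
(5,5) attacks row 1 at column 5 and diagonals 1.
Attacked columns: {1, 2, 4, 5, 6}. Safe: {3, 7}.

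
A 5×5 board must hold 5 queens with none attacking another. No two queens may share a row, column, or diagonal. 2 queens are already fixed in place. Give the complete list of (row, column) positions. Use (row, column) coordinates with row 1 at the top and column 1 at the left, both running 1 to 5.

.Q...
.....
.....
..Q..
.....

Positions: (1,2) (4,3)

(1,2) (2,4) (3,1) (4,3) (5,5)

Row 2: attacked by (1,2)→{1,2,3}; (4,3)→{1,3,5}. Safe: 4. Place at column 4.
Row 3: attacked by (1,2)→{2,4}; (2,4)→{3,4,5}; (4,3)→{2,3,4}. Safe: 1. Place at column 1.
Row 5: attacked by (1,2)→{2}; (2,4)→{1,4}; (3,1)→{1,3}; (4,3)→{2,3,4}. Safe: 5. Place at column 5.
Columns [2, 4, 1, 3, 5], r−c [-1, -2, 2, 1, 0], r+c [3, 6, 4, 7, 10] are all distinct, so no two queens attack.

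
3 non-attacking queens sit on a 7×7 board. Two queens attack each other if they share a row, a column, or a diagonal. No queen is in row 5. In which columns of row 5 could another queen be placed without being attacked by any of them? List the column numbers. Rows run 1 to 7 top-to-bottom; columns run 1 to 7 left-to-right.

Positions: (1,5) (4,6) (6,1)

columns 3, 4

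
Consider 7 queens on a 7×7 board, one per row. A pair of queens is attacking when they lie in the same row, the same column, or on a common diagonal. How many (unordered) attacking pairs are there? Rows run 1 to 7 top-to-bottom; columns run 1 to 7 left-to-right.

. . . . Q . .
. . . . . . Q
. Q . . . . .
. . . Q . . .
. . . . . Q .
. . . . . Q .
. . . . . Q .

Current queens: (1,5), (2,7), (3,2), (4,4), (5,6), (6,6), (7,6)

5

Same column: (5,6)–(6,6) (column 6); (5,6)–(7,6) (column 6); (6,6)–(7,6) (column 6).
Same diagonal: (3,2)–(7,6) (|3−7| = |2−6| = 4); (4,4)–(6,6) (|4−6| = |4−6| = 2).
Total attacking pairs: 5.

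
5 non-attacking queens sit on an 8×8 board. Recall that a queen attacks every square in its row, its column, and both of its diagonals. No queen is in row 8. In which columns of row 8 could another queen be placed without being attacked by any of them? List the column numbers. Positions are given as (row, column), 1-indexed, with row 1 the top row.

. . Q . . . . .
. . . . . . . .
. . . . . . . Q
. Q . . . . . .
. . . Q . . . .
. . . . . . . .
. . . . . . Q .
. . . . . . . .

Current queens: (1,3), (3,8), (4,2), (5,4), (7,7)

(1,3) attacks row 8 at column 3.
(3,8) attacks row 8 at column 8 and diagonals 3.
(4,2) attacks row 8 at column 2 and diagonals 6.
(5,4) attacks row 8 at column 4 and diagonals 1, 7.
(7,7) attacks row 8 at column 7 and diagonals 6, 8.
Attacked columns: {1, 2, 3, 4, 6, 7, 8}. Safe: {5}.

columns 5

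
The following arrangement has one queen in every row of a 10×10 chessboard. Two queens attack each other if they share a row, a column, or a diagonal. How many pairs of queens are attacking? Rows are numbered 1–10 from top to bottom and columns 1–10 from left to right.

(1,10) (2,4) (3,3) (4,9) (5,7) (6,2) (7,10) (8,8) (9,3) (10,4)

8

Same column: (1,10)–(7,10) (column 10); (2,4)–(10,4) (column 4); (3,3)–(9,3) (column 3).
Same diagonal: (2,4)–(3,3) (|2−3| = |4−3| = 1); (2,4)–(5,7) (|2−5| = |4−7| = 3); (3,3)–(8,8) (|3−8| = |3−8| = 5); (5,7)–(9,3) (|5−9| = |7−3| = 4); (9,3)–(10,4) (|9−10| = |3−4| = 1).
Total attacking pairs: 8.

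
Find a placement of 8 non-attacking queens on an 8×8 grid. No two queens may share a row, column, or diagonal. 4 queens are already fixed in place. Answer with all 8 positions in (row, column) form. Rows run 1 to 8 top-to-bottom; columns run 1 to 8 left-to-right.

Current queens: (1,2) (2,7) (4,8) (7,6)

(1,2) (2,7) (3,5) (4,8) (5,1) (6,4) (7,6) (8,3)

Row 3: attacked by (1,2)→{2,4}; (2,7)→{6,7,8}; (4,8)→{7,8}; (7,6)→{2,6}. Safe: 1, 3, 5. Place at column 5.
Row 5: attacked by (1,2)→{2,6}; (2,7)→{4,7}; (3,5)→{3,5,7}; (4,8)→{7,8}; (7,6)→{4,6,8}. Safe: 1. Place at column 1.
Row 6: attacked by (1,2)→{2,7}; (2,7)→{3,7}; (3,5)→{2,5,8}; (4,8)→{6,8}; (5,1)→{1,2}; (7,6)→{5,6,7}. Safe: 4. Place at column 4.
Row 8: attacked by (1,2)→{2}; (2,7)→{1,7}; (3,5)→{5}; (4,8)→{4,8}; (5,1)→{1,4}; (6,4)→{2,4,6}; (7,6)→{5,6,7}. Safe: 3. Place at column 3.
Columns [2, 7, 5, 8, 1, 4, 6, 3], r−c [-1, -5, -2, -4, 4, 2, 1, 5], r+c [3, 9, 8, 12, 6, 10, 13, 11] are all distinct, so no two queens attack.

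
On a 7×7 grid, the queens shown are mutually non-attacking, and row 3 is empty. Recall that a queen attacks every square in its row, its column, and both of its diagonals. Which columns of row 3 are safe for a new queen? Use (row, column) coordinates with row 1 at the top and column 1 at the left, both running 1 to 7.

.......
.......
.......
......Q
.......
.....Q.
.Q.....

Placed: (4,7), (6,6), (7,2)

columns 1, 4, 5

(4,7) attacks row 3 at column 7 and diagonals 6.
(6,6) attacks row 3 at column 6 and diagonals 3.
(7,2) attacks row 3 at column 2 and diagonals 6.
Attacked columns: {2, 3, 6, 7}. Safe: {1, 4, 5}.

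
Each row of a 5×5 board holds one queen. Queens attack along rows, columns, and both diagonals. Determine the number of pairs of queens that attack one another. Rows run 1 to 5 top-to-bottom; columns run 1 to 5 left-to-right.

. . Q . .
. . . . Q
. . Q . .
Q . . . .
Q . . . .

3

Same column: (1,3)–(3,3) (column 3); (4,1)–(5,1) (column 1).
Same diagonal: (3,3)–(5,1) (|3−5| = |3−1| = 2).
Total attacking pairs: 3.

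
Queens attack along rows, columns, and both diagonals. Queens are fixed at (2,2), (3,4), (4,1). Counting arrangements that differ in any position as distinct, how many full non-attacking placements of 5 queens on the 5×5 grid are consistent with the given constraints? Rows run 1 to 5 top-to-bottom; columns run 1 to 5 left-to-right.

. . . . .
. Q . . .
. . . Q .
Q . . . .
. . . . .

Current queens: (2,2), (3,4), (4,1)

1

Branch on row 1: col 5 → 1.
Sum: 1 = 1.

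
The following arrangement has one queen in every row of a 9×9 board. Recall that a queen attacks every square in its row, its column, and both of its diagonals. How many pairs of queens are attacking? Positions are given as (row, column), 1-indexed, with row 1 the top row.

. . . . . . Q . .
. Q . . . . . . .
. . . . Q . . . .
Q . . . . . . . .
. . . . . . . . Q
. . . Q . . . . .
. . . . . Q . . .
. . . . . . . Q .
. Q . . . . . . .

3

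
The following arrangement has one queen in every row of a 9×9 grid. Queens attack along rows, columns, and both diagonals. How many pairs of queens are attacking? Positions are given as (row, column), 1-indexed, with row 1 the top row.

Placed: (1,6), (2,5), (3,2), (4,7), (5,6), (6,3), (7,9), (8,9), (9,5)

Same column: (1,6)–(5,6) (column 6); (2,5)–(9,5) (column 5); (7,9)–(8,9) (column 9).
Same diagonal: (1,6)–(2,5) (|1−2| = |6−5| = 1); (2,5)–(4,7) (|2−4| = |5−7| = 2); (4,7)–(5,6) (|4−5| = |7−6| = 1); (5,6)–(8,9) (|5−8| = |6−9| = 3).
Total attacking pairs: 7.

7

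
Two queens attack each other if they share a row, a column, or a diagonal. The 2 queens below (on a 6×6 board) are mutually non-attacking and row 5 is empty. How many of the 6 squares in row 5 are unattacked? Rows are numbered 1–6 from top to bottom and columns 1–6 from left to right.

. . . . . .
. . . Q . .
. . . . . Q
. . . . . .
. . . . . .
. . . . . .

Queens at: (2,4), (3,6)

(2,4) attacks row 5 at column 4 and diagonals 1.
(3,6) attacks row 5 at column 6 and diagonals 4.
Attacked columns: {1, 4, 6}. Safe: {2, 3, 5}.

3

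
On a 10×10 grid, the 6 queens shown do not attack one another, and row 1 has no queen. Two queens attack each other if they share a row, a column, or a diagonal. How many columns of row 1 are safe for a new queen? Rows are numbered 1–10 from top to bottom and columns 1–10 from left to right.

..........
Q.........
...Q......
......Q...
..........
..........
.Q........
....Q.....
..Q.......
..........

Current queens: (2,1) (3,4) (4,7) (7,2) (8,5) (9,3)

(2,1) attacks row 1 at column 1 and diagonals 2.
(3,4) attacks row 1 at column 4 and diagonals 2, 6.
(4,7) attacks row 1 at column 7 and diagonals 4, 10.
(7,2) attacks row 1 at column 2 and diagonals 8.
(8,5) attacks row 1 at column 5.
(9,3) attacks row 1 at column 3.
Attacked columns: {1, 2, 3, 4, 5, 6, 7, 8, 10}. Safe: {9}.

1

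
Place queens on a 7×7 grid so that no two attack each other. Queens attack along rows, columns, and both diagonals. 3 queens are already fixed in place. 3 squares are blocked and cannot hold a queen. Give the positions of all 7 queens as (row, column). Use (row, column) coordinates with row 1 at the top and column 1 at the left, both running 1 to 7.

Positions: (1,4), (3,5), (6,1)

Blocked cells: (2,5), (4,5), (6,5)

Row 2: attacked by (1,4)→{3,4,5}; (3,5)→{4,5,6}; (6,1)→{1,5}. Blocked: 5. Safe: 2, 7. Place at column 7.
Row 4: attacked by (1,4)→{1,4,7}; (2,7)→{5,7}; (3,5)→{4,5,6}; (6,1)→{1,3}. Blocked: 5. Safe: 2. Place at column 2.
Row 5: attacked by (1,4)→{4}; (2,7)→{4,7}; (3,5)→{3,5,7}; (4,2)→{1,2,3}; (6,1)→{1,2}. Safe: 6. Place at column 6.
Row 7: attacked by (1,4)→{4}; (2,7)→{2,7}; (3,5)→{1,5}; (4,2)→{2,5}; (5,6)→{4,6}; (6,1)→{1,2}. Safe: 3. Place at column 3.
Columns [4, 7, 5, 2, 6, 1, 3], r−c [-3, -5, -2, 2, -1, 5, 4], r+c [5, 9, 8, 6, 11, 7, 10] are all distinct, so no two queens attack.

(1,4) (2,7) (3,5) (4,2) (5,6) (6,1) (7,3)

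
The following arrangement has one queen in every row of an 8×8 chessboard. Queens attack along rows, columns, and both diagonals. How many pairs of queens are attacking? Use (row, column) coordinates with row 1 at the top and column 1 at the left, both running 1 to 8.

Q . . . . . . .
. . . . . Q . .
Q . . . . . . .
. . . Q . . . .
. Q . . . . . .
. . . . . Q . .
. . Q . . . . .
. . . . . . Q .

6

Same column: (1,1)–(3,1) (column 1); (2,6)–(6,6) (column 6).
Same diagonal: (1,1)–(4,4) (|1−4| = |1−4| = 3); (1,1)–(6,6) (|1−6| = |1−6| = 5); (2,6)–(4,4) (|2−4| = |6−4| = 2); (4,4)–(6,6) (|4−6| = |4−6| = 2).
Total attacking pairs: 6.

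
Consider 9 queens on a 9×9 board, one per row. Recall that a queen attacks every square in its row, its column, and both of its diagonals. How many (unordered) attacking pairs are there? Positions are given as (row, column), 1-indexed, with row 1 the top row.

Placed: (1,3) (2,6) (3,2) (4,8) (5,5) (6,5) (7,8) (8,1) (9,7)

Same column: (4,8)–(7,8) (column 8); (5,5)–(6,5) (column 5).
Same diagonal: (2,6)–(4,8) (|2−4| = |6−8| = 2); (3,2)–(6,5) (|3−6| = |2−5| = 3).
Total attacking pairs: 4.

4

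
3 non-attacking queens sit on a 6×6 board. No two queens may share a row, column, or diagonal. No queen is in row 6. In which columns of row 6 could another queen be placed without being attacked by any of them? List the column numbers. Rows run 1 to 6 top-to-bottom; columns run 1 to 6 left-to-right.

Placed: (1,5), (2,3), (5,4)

(1,5) attacks row 6 at column 5.
(2,3) attacks row 6 at column 3.
(5,4) attacks row 6 at column 4 and diagonals 3, 5.
Attacked columns: {3, 4, 5}. Safe: {1, 2, 6}.

columns 1, 2, 6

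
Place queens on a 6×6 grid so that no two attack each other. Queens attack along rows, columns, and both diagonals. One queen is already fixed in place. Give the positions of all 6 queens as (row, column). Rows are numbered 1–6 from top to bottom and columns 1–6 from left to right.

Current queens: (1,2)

(1,2) (2,4) (3,6) (4,1) (5,3) (6,5)

Row 2: attacked by (1,2)→{1,2,3}. Safe: 4, 5, 6. Place at column 4.
Row 3: attacked by (1,2)→{2,4}; (2,4)→{3,4,5}. Safe: 1, 6. Place at column 6.
Row 4: attacked by (1,2)→{2,5}; (2,4)→{2,4,6}; (3,6)→{5,6}. Safe: 1, 3. Place at column 1.
Row 5: attacked by (1,2)→{2,6}; (2,4)→{1,4}; (3,6)→{4,6}; (4,1)→{1,2}. Safe: 3, 5. Place at column 3.
Row 6: attacked by (1,2)→{2}; (2,4)→{4}; (3,6)→{3,6}; (4,1)→{1,3}; (5,3)→{2,3,4}. Safe: 5. Place at column 5.
Columns [2, 4, 6, 1, 3, 5], r−c [-1, -2, -3, 3, 2, 1], r+c [3, 6, 9, 5, 8, 11] are all distinct, so no two queens attack.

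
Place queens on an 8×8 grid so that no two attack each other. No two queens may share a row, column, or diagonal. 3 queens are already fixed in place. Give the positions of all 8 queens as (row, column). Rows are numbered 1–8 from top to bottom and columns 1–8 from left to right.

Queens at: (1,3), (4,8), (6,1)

Row 2: attacked by (1,3)→{2,3,4}; (4,8)→{6,8}; (6,1)→{1,5}. Safe: 7. Place at column 7.
Row 3: attacked by (1,3)→{1,3,5}; (2,7)→{6,7,8}; (4,8)→{7,8}; (6,1)→{1,4}. Safe: 2. Place at column 2.
Row 5: attacked by (1,3)→{3,7}; (2,7)→{4,7}; (3,2)→{2,4}; (4,8)→{7,8}; (6,1)→{1,2}. Safe: 5, 6. Place at column 5.
Row 7: attacked by (1,3)→{3}; (2,7)→{2,7}; (3,2)→{2,6}; (4,8)→{5,8}; (5,5)→{3,5,7}; (6,1)→{1,2}. Safe: 4. Place at column 4.
Row 8: attacked by (1,3)→{3}; (2,7)→{1,7}; (3,2)→{2,7}; (4,8)→{4,8}; (5,5)→{2,5,8}; (6,1)→{1,3}; (7,4)→{3,4,5}. Safe: 6. Place at column 6.
Columns [3, 7, 2, 8, 5, 1, 4, 6], r−c [-2, -5, 1, -4, 0, 5, 3, 2], r+c [4, 9, 5, 12, 10, 7, 11, 14] are all distinct, so no two queens attack.

(1,3) (2,7) (3,2) (4,8) (5,5) (6,1) (7,4) (8,6)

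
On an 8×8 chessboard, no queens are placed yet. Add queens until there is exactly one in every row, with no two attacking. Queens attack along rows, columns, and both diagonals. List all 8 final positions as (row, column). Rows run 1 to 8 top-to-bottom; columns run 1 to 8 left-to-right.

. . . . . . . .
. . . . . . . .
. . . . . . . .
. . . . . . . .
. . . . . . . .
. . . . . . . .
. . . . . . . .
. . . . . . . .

Row 1: Safe: 1, 2, 3, 4, 5, 6, 7, 8. Place at column 5.
Row 2: attacked by (1,5)→{4,5,6}. Safe: 1, 2, 3, 7, 8. Place at column 8.
Row 3: attacked by (1,5)→{3,5,7}; (2,8)→{7,8}. Safe: 1, 2, 4, 6. Place at column 4.
Row 4: attacked by (1,5)→{2,5,8}; (2,8)→{6,8}; (3,4)→{3,4,5}. Safe: 1, 7. Place at column 1.
Row 5: attacked by (1,5)→{1,5}; (2,8)→{5,8}; (3,4)→{2,4,6}; (4,1)→{1,2}. Safe: 3, 7. Place at column 7.
Row 6: attacked by (1,5)→{5}; (2,8)→{4,8}; (3,4)→{1,4,7}; (4,1)→{1,3}; (5,7)→{6,7,8}. Safe: 2. Place at column 2.
Row 7: attacked by (1,5)→{5}; (2,8)→{3,8}; (3,4)→{4,8}; (4,1)→{1,4}; (5,7)→{5,7}; (6,2)→{1,2,3}. Safe: 6. Place at column 6.
Row 8: attacked by (1,5)→{5}; (2,8)→{2,8}; (3,4)→{4}; (4,1)→{1,5}; (5,7)→{4,7}; (6,2)→{2,4}; (7,6)→{5,6,7}. Safe: 3. Place at column 3.
Columns [5, 8, 4, 1, 7, 2, 6, 3], r−c [-4, -6, -1, 3, -2, 4, 1, 5], r+c [6, 10, 7, 5, 12, 8, 13, 11] are all distinct, so no two queens attack.

(1,5) (2,8) (3,4) (4,1) (5,7) (6,2) (7,6) (8,3)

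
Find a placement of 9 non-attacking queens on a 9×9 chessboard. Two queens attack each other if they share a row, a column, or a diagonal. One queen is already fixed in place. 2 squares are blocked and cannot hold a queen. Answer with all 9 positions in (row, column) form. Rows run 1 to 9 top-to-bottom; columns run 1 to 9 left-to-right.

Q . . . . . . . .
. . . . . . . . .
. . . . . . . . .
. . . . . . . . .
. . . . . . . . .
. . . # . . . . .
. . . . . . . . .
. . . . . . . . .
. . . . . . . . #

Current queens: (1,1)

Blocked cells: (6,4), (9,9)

Row 2: attacked by (1,1)→{1,2}. Safe: 3, 4, 5, 6, 7, 8, 9. Place at column 5.
Row 3: attacked by (1,1)→{1,3}; (2,5)→{4,5,6}. Safe: 2, 7, 8, 9. Place at column 7.
Row 4: attacked by (1,1)→{1,4}; (2,5)→{3,5,7}; (3,7)→{6,7,8}. Safe: 2, 9. Place at column 2.
Row 5: attacked by (1,1)→{1,5}; (2,5)→{2,5,8}; (3,7)→{5,7,9}; (4,2)→{1,2,3}. Safe: 4, 6. Place at column 6.
Row 6: attacked by (1,1)→{1,6}; (2,5)→{1,5,9}; (3,7)→{4,7}; (4,2)→{2,4}; (5,6)→{5,6,7}. Blocked: 4. Safe: 3, 8. Place at column 3.
Row 7: attacked by (1,1)→{1,7}; (2,5)→{5}; (3,7)→{3,7}; (4,2)→{2,5}; (5,6)→{4,6,8}; (6,3)→{2,3,4}. Safe: 9. Place at column 9.
Row 8: attacked by (1,1)→{1,8}; (2,5)→{5}; (3,7)→{2,7}; (4,2)→{2,6}; (5,6)→{3,6,9}; (6,3)→{1,3,5}; (7,9)→{8,9}. Safe: 4. Place at column 4.
Row 9: attacked by (1,1)→{1,9}; (2,5)→{5}; (3,7)→{1,7}; (4,2)→{2,7}; (5,6)→{2,6}; (6,3)→{3,6}; (7,9)→{7,9}; (8,4)→{3,4,5}. Blocked: 9. Safe: 8. Place at column 8.
Columns [1, 5, 7, 2, 6, 3, 9, 4, 8], r−c [0, -3, -4, 2, -1, 3, -2, 4, 1], r+c [2, 7, 10, 6, 11, 9, 16, 12, 17] are all distinct, so no two queens attack.

(1,1) (2,5) (3,7) (4,2) (5,6) (6,3) (7,9) (8,4) (9,8)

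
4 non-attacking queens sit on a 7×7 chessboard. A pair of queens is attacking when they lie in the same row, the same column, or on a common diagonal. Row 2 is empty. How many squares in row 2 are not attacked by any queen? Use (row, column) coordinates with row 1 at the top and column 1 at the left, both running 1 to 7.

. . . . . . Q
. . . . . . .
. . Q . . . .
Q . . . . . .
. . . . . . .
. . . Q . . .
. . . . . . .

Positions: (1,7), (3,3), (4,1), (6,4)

1

(1,7) attacks row 2 at column 7 and diagonals 6.
(3,3) attacks row 2 at column 3 and diagonals 2, 4.
(4,1) attacks row 2 at column 1 and diagonals 3.
(6,4) attacks row 2 at column 4.
Attacked columns: {1, 2, 3, 4, 6, 7}. Safe: {5}.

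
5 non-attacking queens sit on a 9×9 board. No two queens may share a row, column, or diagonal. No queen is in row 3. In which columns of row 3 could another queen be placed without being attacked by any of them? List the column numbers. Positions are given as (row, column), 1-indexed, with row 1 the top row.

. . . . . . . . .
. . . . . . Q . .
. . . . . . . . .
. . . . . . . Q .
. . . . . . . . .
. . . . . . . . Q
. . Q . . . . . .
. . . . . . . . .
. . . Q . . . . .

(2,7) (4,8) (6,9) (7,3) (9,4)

(2,7) attacks row 3 at column 7 and diagonals 6, 8.
(4,8) attacks row 3 at column 8 and diagonals 7, 9.
(6,9) attacks row 3 at column 9 and diagonals 6.
(7,3) attacks row 3 at column 3 and diagonals 7.
(9,4) attacks row 3 at column 4.
Attacked columns: {3, 4, 6, 7, 8, 9}. Safe: {1, 2, 5}.

columns 1, 2, 5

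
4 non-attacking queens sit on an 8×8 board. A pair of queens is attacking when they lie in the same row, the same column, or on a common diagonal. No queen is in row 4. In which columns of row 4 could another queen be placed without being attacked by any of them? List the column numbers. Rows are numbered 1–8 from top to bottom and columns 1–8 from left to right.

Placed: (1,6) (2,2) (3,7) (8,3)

columns 1, 5

(1,6) attacks row 4 at column 6 and diagonals 3.
(2,2) attacks row 4 at column 2 and diagonals 4.
(3,7) attacks row 4 at column 7 and diagonals 6, 8.
(8,3) attacks row 4 at column 3 and diagonals 7.
Attacked columns: {2, 3, 4, 6, 7, 8}. Safe: {1, 5}.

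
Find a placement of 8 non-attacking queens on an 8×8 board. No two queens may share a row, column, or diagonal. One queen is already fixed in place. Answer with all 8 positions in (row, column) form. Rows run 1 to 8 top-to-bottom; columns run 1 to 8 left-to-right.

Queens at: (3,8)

(1,1) (2,5) (3,8) (4,6) (5,3) (6,7) (7,2) (8,4)

Row 1: attacked by (3,8)→{6,8}. Safe: 1, 2, 3, 4, 5, 7. Place at column 1.
Row 2: attacked by (1,1)→{1,2}; (3,8)→{7,8}. Safe: 3, 4, 5, 6. Place at column 5.
Row 4: attacked by (1,1)→{1,4}; (2,5)→{3,5,7}; (3,8)→{7,8}. Safe: 2, 6. Place at column 6.
Row 5: attacked by (1,1)→{1,5}; (2,5)→{2,5,8}; (3,8)→{6,8}; (4,6)→{5,6,7}. Safe: 3, 4. Place at column 3.
Row 6: attacked by (1,1)→{1,6}; (2,5)→{1,5}; (3,8)→{5,8}; (4,6)→{4,6,8}; (5,3)→{2,3,4}. Safe: 7. Place at column 7.
Row 7: attacked by (1,1)→{1,7}; (2,5)→{5}; (3,8)→{4,8}; (4,6)→{3,6}; (5,3)→{1,3,5}; (6,7)→{6,7,8}. Safe: 2. Place at column 2.
Row 8: attacked by (1,1)→{1,8}; (2,5)→{5}; (3,8)→{3,8}; (4,6)→{2,6}; (5,3)→{3,6}; (6,7)→{5,7}; (7,2)→{1,2,3}. Safe: 4. Place at column 4.
Columns [1, 5, 8, 6, 3, 7, 2, 4], r−c [0, -3, -5, -2, 2, -1, 5, 4], r+c [2, 7, 11, 10, 8, 13, 9, 12] are all distinct, so no two queens attack.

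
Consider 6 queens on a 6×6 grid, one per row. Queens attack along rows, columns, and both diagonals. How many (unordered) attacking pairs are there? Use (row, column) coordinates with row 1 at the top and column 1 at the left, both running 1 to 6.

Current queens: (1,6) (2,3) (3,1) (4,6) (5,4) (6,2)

Same column: (1,6)–(4,6) (column 6).
Total attacking pairs: 1.

1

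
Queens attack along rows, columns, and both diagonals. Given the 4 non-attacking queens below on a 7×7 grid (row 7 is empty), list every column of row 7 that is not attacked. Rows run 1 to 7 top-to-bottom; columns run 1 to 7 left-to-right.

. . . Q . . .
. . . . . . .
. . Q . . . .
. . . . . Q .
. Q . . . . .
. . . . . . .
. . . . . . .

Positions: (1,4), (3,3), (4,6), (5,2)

(1,4) attacks row 7 at column 4.
(3,3) attacks row 7 at column 3 and diagonals 7.
(4,6) attacks row 7 at column 6 and diagonals 3.
(5,2) attacks row 7 at column 2 and diagonals 4.
Attacked columns: {2, 3, 4, 6, 7}. Safe: {1, 5}.

columns 1, 5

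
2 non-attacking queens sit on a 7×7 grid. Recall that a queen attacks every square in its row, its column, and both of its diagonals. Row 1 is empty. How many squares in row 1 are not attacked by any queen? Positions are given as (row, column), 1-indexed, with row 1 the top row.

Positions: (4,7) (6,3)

4

(4,7) attacks row 1 at column 7 and diagonals 4.
(6,3) attacks row 1 at column 3.
Attacked columns: {3, 4, 7}. Safe: {1, 2, 5, 6}.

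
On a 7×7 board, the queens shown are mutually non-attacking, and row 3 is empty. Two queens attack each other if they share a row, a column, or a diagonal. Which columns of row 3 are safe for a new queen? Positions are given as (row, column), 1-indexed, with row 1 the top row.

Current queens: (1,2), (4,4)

(1,2) attacks row 3 at column 2 and diagonals 4.
(4,4) attacks row 3 at column 4 and diagonals 3, 5.
Attacked columns: {2, 3, 4, 5}. Safe: {1, 6, 7}.

columns 1, 6, 7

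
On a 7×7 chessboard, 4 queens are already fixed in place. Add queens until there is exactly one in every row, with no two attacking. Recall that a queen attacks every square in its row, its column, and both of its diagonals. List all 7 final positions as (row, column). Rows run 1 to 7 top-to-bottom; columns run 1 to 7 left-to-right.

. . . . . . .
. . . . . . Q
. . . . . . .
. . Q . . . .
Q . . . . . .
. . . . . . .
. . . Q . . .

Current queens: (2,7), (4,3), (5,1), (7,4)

(1,2) (2,7) (3,5) (4,3) (5,1) (6,6) (7,4)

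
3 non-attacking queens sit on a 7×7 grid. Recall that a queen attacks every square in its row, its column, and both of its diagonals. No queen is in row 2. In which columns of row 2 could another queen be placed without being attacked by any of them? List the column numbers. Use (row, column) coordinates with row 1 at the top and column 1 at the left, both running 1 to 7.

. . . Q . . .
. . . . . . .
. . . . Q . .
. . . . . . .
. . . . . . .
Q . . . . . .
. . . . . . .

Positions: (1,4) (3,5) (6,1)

columns 2, 7

(1,4) attacks row 2 at column 4 and diagonals 3, 5.
(3,5) attacks row 2 at column 5 and diagonals 4, 6.
(6,1) attacks row 2 at column 1 and diagonals 5.
Attacked columns: {1, 3, 4, 5, 6}. Safe: {2, 7}.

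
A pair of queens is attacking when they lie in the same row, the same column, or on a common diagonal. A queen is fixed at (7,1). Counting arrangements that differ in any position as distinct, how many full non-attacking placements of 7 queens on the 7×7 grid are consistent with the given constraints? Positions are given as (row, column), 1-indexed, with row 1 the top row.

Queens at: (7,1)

Branch on row 1: col 2 → 0; col 3 → 1; col 4 → 1; col 5 → 1; col 6 → 1.
Sum: 0 + 1 + 1 + 1 + 1 = 4.

4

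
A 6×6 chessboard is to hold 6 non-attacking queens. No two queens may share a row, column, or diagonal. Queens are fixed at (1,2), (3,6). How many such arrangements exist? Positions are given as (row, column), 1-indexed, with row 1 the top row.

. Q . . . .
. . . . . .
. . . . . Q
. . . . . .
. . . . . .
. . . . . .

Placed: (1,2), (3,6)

Branch on row 2: col 4 → 1.
Sum: 1 = 1.

1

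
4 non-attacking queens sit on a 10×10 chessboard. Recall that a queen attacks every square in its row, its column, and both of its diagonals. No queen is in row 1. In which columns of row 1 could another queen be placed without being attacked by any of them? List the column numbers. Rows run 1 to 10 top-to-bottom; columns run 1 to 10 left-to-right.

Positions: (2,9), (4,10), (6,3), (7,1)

(2,9) attacks row 1 at column 9 and diagonals 8, 10.
(4,10) attacks row 1 at column 10 and diagonals 7.
(6,3) attacks row 1 at column 3 and diagonals 8.
(7,1) attacks row 1 at column 1 and diagonals 7.
Attacked columns: {1, 3, 7, 8, 9, 10}. Safe: {2, 4, 5, 6}.

columns 2, 4, 5, 6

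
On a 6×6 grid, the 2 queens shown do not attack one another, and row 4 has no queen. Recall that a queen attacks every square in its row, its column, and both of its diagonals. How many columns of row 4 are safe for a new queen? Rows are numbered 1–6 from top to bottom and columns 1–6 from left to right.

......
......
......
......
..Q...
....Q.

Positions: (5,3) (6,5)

2

(5,3) attacks row 4 at column 3 and diagonals 2, 4.
(6,5) attacks row 4 at column 5 and diagonals 3.
Attacked columns: {2, 3, 4, 5}. Safe: {1, 6}.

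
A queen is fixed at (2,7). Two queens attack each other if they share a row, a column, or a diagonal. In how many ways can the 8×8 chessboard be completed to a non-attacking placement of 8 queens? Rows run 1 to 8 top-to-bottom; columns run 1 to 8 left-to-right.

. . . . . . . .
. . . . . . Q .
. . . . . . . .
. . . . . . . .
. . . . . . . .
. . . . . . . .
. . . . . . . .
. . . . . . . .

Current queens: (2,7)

16

Branch on row 1: col 1 → 2; col 2 → 2; col 3 → 2; col 4 → 4; col 5 → 6.
Sum: 2 + 2 + 2 + 4 + 6 = 16.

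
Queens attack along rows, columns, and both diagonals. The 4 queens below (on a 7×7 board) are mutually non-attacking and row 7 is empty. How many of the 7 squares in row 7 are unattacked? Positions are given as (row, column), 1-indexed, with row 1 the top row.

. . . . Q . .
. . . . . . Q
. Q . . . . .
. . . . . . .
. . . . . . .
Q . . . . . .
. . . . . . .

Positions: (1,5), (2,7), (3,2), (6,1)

2

(1,5) attacks row 7 at column 5.
(2,7) attacks row 7 at column 7 and diagonals 2.
(3,2) attacks row 7 at column 2 and diagonals 6.
(6,1) attacks row 7 at column 1 and diagonals 2.
Attacked columns: {1, 2, 5, 6, 7}. Safe: {3, 4}.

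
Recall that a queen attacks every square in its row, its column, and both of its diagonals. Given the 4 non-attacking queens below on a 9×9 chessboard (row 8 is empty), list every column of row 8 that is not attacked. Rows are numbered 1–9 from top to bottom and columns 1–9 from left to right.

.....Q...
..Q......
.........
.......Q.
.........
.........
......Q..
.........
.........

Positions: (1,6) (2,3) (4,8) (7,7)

(1,6) attacks row 8 at column 6.
(2,3) attacks row 8 at column 3 and diagonals 9.
(4,8) attacks row 8 at column 8 and diagonals 4.
(7,7) attacks row 8 at column 7 and diagonals 6, 8.
Attacked columns: {3, 4, 6, 7, 8, 9}. Safe: {1, 2, 5}.

columns 1, 2, 5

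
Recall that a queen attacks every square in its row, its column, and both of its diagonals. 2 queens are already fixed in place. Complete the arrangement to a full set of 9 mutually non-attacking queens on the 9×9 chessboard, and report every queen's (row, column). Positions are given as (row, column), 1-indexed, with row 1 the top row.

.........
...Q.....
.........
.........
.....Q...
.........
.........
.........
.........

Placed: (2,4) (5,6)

(1,1) (2,4) (3,2) (4,8) (5,6) (6,9) (7,3) (8,5) (9,7)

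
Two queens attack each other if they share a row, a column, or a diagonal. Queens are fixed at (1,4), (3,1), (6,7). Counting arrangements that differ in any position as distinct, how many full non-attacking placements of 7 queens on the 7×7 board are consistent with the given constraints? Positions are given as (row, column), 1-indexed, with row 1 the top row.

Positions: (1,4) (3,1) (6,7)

1

Branch on row 2: col 6 → 1.
Sum: 1 = 1.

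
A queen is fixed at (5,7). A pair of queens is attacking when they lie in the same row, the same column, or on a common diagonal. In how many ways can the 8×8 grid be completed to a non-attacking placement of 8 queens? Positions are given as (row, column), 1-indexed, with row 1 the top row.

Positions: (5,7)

8

Branch on row 1: col 1 → 1; col 2 → 0; col 4 → 3; col 5 → 3; col 6 → 0; col 8 → 1.
Sum: 1 + 0 + 3 + 3 + 0 + 1 = 8.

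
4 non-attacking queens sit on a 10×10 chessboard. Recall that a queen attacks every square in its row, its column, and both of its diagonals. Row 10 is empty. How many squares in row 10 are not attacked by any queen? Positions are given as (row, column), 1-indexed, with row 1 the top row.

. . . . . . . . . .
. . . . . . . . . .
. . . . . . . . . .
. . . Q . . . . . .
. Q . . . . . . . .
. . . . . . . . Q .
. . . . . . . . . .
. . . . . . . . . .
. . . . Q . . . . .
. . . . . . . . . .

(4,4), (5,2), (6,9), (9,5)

3

(4,4) attacks row 10 at column 4 and diagonals 10.
(5,2) attacks row 10 at column 2 and diagonals 7.
(6,9) attacks row 10 at column 9 and diagonals 5.
(9,5) attacks row 10 at column 5 and diagonals 4, 6.
Attacked columns: {2, 4, 5, 6, 7, 9, 10}. Safe: {1, 3, 8}.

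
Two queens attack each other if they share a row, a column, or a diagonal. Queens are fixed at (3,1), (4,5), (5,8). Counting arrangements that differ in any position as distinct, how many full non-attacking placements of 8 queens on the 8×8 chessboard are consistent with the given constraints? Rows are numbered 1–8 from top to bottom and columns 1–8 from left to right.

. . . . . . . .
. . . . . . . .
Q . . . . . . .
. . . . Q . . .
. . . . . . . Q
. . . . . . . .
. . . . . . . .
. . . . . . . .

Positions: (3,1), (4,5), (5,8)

Branch on row 1: col 6 → 1; col 7 → 0.
Sum: 1 + 0 = 1.

1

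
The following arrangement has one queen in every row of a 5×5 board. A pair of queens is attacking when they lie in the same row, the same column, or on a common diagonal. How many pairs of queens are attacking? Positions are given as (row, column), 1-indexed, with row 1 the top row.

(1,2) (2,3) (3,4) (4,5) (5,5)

7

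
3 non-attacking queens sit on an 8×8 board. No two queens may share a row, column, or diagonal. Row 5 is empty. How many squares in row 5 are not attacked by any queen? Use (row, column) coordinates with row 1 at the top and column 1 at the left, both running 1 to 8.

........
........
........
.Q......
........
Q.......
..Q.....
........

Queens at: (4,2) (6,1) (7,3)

4

(4,2) attacks row 5 at column 2 and diagonals 1, 3.
(6,1) attacks row 5 at column 1 and diagonals 2.
(7,3) attacks row 5 at column 3 and diagonals 1, 5.
Attacked columns: {1, 2, 3, 5}. Safe: {4, 6, 7, 8}.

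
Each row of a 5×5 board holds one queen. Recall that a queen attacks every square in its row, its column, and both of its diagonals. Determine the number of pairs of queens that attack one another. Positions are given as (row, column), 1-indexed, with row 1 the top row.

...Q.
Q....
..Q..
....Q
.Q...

All columns are distinct and no two queens satisfy |Δrow| = |Δcol|, so no pair attacks.

0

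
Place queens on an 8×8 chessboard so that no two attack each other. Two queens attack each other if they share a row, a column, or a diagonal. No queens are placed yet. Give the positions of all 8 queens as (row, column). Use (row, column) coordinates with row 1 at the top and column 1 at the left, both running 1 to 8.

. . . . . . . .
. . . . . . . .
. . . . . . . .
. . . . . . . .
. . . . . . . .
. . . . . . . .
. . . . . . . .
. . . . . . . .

(1,4) (2,7) (3,1) (4,8) (5,5) (6,2) (7,6) (8,3)

Row 1: Safe: 1, 2, 3, 4, 5, 6, 7, 8. Place at column 4.
Row 2: attacked by (1,4)→{3,4,5}. Safe: 1, 2, 6, 7, 8. Place at column 7.
Row 3: attacked by (1,4)→{2,4,6}; (2,7)→{6,7,8}. Safe: 1, 3, 5. Place at column 1.
Row 4: attacked by (1,4)→{1,4,7}; (2,7)→{5,7}; (3,1)→{1,2}. Safe: 3, 6, 8. Place at column 8.
Row 5: attacked by (1,4)→{4,8}; (2,7)→{4,7}; (3,1)→{1,3}; (4,8)→{7,8}. Safe: 2, 5, 6. Place at column 5.
Row 6: attacked by (1,4)→{4}; (2,7)→{3,7}; (3,1)→{1,4}; (4,8)→{6,8}; (5,5)→{4,5,6}. Safe: 2. Place at column 2.
Row 7: attacked by (1,4)→{4}; (2,7)→{2,7}; (3,1)→{1,5}; (4,8)→{5,8}; (5,5)→{3,5,7}; (6,2)→{1,2,3}. Safe: 6. Place at column 6.
Row 8: attacked by (1,4)→{4}; (2,7)→{1,7}; (3,1)→{1,6}; (4,8)→{4,8}; (5,5)→{2,5,8}; (6,2)→{2,4}; (7,6)→{5,6,7}. Safe: 3. Place at column 3.
Columns [4, 7, 1, 8, 5, 2, 6, 3], r−c [-3, -5, 2, -4, 0, 4, 1, 5], r+c [5, 9, 4, 12, 10, 8, 13, 11] are all distinct, so no two queens attack.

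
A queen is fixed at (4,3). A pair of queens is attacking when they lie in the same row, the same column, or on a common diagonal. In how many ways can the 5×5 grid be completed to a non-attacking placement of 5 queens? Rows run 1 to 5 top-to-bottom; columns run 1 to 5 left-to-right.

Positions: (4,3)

2

Branch on row 1: col 1 → 0; col 2 → 1; col 4 → 1; col 5 → 0.
Sum: 0 + 1 + 1 + 0 = 2.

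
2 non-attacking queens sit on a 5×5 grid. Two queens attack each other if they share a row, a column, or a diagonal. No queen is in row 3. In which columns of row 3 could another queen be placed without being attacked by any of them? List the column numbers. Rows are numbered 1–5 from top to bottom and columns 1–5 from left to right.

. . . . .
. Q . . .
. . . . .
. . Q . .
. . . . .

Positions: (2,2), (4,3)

columns 5

(2,2) attacks row 3 at column 2 and diagonals 1, 3.
(4,3) attacks row 3 at column 3 and diagonals 2, 4.
Attacked columns: {1, 2, 3, 4}. Safe: {5}.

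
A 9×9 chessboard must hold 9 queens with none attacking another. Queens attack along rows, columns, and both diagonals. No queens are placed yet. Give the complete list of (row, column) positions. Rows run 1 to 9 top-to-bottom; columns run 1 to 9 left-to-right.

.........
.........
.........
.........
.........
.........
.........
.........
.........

Row 1: Safe: 1, 2, 3, 4, 5, 6, 7, 8, 9. Place at column 9.
Row 2: attacked by (1,9)→{8,9}. Safe: 1, 2, 3, 4, 5, 6, 7. Place at column 2.
Row 3: attacked by (1,9)→{7,9}; (2,2)→{1,2,3}. Safe: 4, 5, 6, 8. Place at column 6.
Row 4: attacked by (1,9)→{6,9}; (2,2)→{2,4}; (3,6)→{5,6,7}. Safe: 1, 3, 8. Place at column 8.
Row 5: attacked by (1,9)→{5,9}; (2,2)→{2,5}; (3,6)→{4,6,8}; (4,8)→{7,8,9}. Safe: 1, 3. Place at column 3.
Row 6: attacked by (1,9)→{4,9}; (2,2)→{2,6}; (3,6)→{3,6,9}; (4,8)→{6,8}; (5,3)→{2,3,4}. Safe: 1, 5, 7. Place at column 1.
Row 7: attacked by (1,9)→{3,9}; (2,2)→{2,7}; (3,6)→{2,6}; (4,8)→{5,8}; (5,3)→{1,3,5}; (6,1)→{1,2}. Safe: 4. Place at column 4.
Row 8: attacked by (1,9)→{2,9}; (2,2)→{2,8}; (3,6)→{1,6}; (4,8)→{4,8}; (5,3)→{3,6}; (6,1)→{1,3}; (7,4)→{3,4,5}. Safe: 7. Place at column 7.
Row 9: attacked by (1,9)→{1,9}; (2,2)→{2,9}; (3,6)→{6}; (4,8)→{3,8}; (5,3)→{3,7}; (6,1)→{1,4}; (7,4)→{2,4,6}; (8,7)→{6,7,8}. Safe: 5. Place at column 5.
Columns [9, 2, 6, 8, 3, 1, 4, 7, 5], r−c [-8, 0, -3, -4, 2, 5, 3, 1, 4], r+c [10, 4, 9, 12, 8, 7, 11, 15, 14] are all distinct, so no two queens attack.

(1,9) (2,2) (3,6) (4,8) (5,3) (6,1) (7,4) (8,7) (9,5)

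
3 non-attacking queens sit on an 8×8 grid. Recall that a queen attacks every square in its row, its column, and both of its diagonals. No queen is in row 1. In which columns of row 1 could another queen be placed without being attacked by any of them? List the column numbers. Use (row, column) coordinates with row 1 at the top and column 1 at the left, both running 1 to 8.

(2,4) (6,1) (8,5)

(2,4) attacks row 1 at column 4 and diagonals 3, 5.
(6,1) attacks row 1 at column 1 and diagonals 6.
(8,5) attacks row 1 at column 5.
Attacked columns: {1, 3, 4, 5, 6}. Safe: {2, 7, 8}.

columns 2, 7, 8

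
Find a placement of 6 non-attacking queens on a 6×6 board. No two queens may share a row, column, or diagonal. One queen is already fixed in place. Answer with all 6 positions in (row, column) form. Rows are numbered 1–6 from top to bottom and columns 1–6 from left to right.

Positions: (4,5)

Row 1: attacked by (4,5)→{2,5}. Safe: 1, 3, 4, 6. Place at column 3.
Row 2: attacked by (1,3)→{2,3,4}; (4,5)→{3,5}. Safe: 1, 6. Place at column 6.
Row 3: attacked by (1,3)→{1,3,5}; (2,6)→{5,6}; (4,5)→{4,5,6}. Safe: 2. Place at column 2.
Row 5: attacked by (1,3)→{3}; (2,6)→{3,6}; (3,2)→{2,4}; (4,5)→{4,5,6}. Safe: 1. Place at column 1.
Row 6: attacked by (1,3)→{3}; (2,6)→{2,6}; (3,2)→{2,5}; (4,5)→{3,5}; (5,1)→{1,2}. Safe: 4. Place at column 4.
Columns [3, 6, 2, 5, 1, 4], r−c [-2, -4, 1, -1, 4, 2], r+c [4, 8, 5, 9, 6, 10] are all distinct, so no two queens attack.

(1,3) (2,6) (3,2) (4,5) (5,1) (6,4)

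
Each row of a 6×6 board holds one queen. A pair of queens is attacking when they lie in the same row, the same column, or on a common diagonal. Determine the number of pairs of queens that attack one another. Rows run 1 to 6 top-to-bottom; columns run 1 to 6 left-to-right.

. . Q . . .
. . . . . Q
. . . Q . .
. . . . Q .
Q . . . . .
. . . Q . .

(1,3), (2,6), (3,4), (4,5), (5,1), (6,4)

2

Same column: (3,4)–(6,4) (column 4).
Same diagonal: (3,4)–(4,5) (|3−4| = |4−5| = 1).
Total attacking pairs: 2.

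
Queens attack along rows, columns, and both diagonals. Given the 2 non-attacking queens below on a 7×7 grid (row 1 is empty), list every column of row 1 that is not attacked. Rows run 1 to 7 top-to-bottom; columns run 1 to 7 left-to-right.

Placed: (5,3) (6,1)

columns 2, 4, 5

(5,3) attacks row 1 at column 3 and diagonals 7.
(6,1) attacks row 1 at column 1 and diagonals 6.
Attacked columns: {1, 3, 6, 7}. Safe: {2, 4, 5}.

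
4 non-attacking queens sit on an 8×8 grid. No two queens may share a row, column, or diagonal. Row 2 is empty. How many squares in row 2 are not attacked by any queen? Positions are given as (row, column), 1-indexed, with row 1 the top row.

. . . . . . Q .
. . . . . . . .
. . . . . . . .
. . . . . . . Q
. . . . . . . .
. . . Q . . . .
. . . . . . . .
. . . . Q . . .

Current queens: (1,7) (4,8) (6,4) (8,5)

3

(1,7) attacks row 2 at column 7 and diagonals 6, 8.
(4,8) attacks row 2 at column 8 and diagonals 6.
(6,4) attacks row 2 at column 4 and diagonals 8.
(8,5) attacks row 2 at column 5.
Attacked columns: {4, 5, 6, 7, 8}. Safe: {1, 2, 3}.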